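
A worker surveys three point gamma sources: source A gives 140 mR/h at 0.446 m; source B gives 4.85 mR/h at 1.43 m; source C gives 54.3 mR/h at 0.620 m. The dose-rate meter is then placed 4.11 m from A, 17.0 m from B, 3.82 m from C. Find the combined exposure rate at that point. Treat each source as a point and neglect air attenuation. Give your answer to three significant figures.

3.11 mR/h

Each source contributes Iᵢ·(dᵢ/rᵢ)²; contributions add.
A: 140 × (0.446/4.11)² = 1.649 mR/h
B: 4.85 × (1.43/17.0)² = 0.03432 mR/h
C: 54.3 × (0.620/3.82)² = 1.430 mR/h
Total = 1.649 + 0.03432 + 1.430 = 3.113 mR/h.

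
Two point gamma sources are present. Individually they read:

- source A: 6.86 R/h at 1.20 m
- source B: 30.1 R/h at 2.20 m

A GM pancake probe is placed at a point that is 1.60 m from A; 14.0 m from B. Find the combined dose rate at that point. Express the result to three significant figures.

4.60 R/h

By superposition, sum each source's inverse-square contribution:
A: 6.86 × (1.20/1.60)² = 3.859 R/h
B: 30.1 × (2.20/14.0)² = 0.7433 R/h
Total = 3.859 + 0.7433 = 4.602 R/h.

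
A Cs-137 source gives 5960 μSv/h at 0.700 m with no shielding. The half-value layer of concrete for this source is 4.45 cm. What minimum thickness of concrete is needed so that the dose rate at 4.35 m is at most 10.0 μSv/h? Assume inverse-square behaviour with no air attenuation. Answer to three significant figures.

17.6 cm

At 4.35 m, distance alone gives 5960 × (0.700/4.35)² = 5960 × 0.02590 = 154.4 μSv/h.
Further attenuation needed: 154.4/10.0 = 15.44.
n = log₂(15.44) = 3.949 half-value layers.
Thickness = 3.949 × 4.45 cm = 17.57 cm.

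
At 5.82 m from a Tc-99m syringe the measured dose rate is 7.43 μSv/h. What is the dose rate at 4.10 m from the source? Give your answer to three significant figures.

Intensity scales as (d₁/d₂)², so scaling from 5.82 m to 4.10 m:
(5.82/4.10)² = 2.015, so 7.43 × 2.015 = 14.97 μSv/h.

15.0 μSv/h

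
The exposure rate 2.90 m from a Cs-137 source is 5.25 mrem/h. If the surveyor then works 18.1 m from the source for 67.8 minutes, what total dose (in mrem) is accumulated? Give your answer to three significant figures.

0.152 mrem

By the inverse-square law, rate at 18.1 m:
(2.90/18.1)² = 0.02567, so 5.25 × 0.02567 = 0.1348 mrem/h.
Dose = rate × time = 0.1348 mrem/h × 1.130 h = 0.1523 mrem.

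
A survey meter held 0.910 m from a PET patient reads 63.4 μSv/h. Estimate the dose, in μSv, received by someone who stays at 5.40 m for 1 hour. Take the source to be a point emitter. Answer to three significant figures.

1.80 μSv

By the inverse-square law, rate at 5.40 m:
63.4 × (0.910/5.40)² = 63.4 × 0.02840 = 1.801 μSv/h.
Dose = rate × time = 1.801 μSv/h × 1.000 h = 1.801 μSv.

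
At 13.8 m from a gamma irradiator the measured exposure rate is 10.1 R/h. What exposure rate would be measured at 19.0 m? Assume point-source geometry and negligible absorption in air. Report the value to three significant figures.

Using I₁d₁² = I₂d₂², scaling from 13.8 m to 19.0 m:
(13.8/19.0)² = 0.5275, so 10.1 × 0.5275 = 5.328 R/h.

5.33 R/h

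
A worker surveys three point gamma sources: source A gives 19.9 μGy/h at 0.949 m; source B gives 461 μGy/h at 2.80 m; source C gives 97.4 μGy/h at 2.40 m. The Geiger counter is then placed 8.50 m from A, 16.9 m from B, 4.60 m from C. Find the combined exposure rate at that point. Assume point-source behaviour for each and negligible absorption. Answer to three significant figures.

Each source contributes Iᵢ·(dᵢ/rᵢ)²; contributions add.
A: 19.9 × (0.949/8.50)² = 0.2481 μGy/h
B: 461 × (2.80/16.9)² = 12.65 μGy/h
C: 97.4 × (2.40/4.60)² = 26.51 μGy/h
Total = 0.2481 + 12.65 + 26.51 = 39.41 μGy/h.

39.4 μGy/h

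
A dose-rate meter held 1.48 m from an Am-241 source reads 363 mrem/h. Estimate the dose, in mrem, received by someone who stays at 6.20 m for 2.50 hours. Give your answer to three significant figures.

Intensity scales as (d₁/d₂)², so rate at 6.20 m:
(1.48/6.20)² = 0.05698, so 363 × 0.05698 = 20.68 mrem/h.
Dose = rate × time = 20.68 mrem/h × 2.500 h = 51.70 mrem.

51.7 mrem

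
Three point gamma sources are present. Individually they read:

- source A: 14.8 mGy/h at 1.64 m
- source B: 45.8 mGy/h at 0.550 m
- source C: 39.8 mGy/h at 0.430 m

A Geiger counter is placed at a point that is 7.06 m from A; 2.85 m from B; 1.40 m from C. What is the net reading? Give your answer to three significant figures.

Each source contributes Iᵢ·(dᵢ/rᵢ)²; contributions add.
A: 14.8 × (1.64/7.06)² = 0.7986 mGy/h
B: 45.8 × (0.550/2.85)² = 1.706 mGy/h
C: 39.8 × (0.430/1.40)² = 3.755 mGy/h
Total = 0.7986 + 1.706 + 3.755 = 6.260 mGy/h.

6.26 mGy/h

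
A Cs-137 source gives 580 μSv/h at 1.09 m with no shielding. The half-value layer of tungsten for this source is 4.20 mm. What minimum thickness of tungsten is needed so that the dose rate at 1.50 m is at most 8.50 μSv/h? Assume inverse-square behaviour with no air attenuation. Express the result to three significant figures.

At 1.50 m, distance alone gives 580 × (1.09/1.50)² = 580 × 0.5280 = 306.2 μSv/h.
Further attenuation needed: 306.2/8.50 = 36.02.
n = log₂(36.02) = 5.171 half-value layers.
Thickness = 5.171 × 4.20 mm = 21.72 mm.

21.7 mm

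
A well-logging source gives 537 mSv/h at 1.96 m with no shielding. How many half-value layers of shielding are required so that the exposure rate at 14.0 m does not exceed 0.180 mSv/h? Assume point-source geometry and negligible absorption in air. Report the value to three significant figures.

At 14.0 m, distance alone gives 537 × (1.96/14.0)² = 537 × 0.01960 = 10.53 mSv/h.
Further attenuation needed: 10.53/0.180 = 58.50.
n = log₂(58.50) = 5.870 half-value layers.

5.87 half-value layers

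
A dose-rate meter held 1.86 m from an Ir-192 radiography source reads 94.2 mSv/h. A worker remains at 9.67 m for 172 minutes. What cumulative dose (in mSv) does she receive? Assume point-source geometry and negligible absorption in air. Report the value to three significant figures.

Applying the 1/r² law, rate at 9.67 m:
94.2 × (1.86/9.67)² = 94.2 × 0.03700 = 3.485 mSv/h.
Dose = rate × time = 3.485 mSv/h × 2.867 h = 9.991 mSv.

9.99 mSv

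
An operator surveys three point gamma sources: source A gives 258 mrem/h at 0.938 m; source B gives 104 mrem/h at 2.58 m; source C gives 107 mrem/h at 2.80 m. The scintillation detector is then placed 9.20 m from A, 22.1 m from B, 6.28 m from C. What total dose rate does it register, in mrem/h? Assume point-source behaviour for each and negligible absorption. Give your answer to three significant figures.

25.4 mrem/h

Each source contributes Iᵢ·(dᵢ/rᵢ)²; contributions add.
A: 258 × (0.938/9.20)² = 2.682 mrem/h
B: 104 × (2.58/22.1)² = 1.417 mrem/h
C: 107 × (2.80/6.28)² = 21.27 mrem/h
Total = 2.682 + 1.417 + 21.27 = 25.37 mrem/h.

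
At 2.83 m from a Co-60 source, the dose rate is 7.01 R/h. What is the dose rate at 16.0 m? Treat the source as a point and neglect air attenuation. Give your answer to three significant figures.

Using I₁d₁² = I₂d₂², the rate at 16.0 m is
7.01 × (2.83/16.0)² = 7.01 × 0.03128 = 0.2193 R/h.

0.219 R/h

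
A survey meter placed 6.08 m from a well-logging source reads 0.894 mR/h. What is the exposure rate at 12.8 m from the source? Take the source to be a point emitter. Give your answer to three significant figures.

0.202 mR/h

Applying the 1/r² law, scaling from 6.08 m to 12.8 m:
0.894 × (6.08/12.8)² = 0.894 × 0.2256 = 0.2017 mR/h.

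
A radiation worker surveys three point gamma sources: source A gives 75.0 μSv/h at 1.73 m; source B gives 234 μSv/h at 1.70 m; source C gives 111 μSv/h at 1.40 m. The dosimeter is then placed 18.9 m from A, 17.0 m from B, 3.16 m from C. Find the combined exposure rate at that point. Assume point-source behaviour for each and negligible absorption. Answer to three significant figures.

24.8 μSv/h

By superposition, sum each source's inverse-square contribution:
A: 75.0 × (1.73/18.9)² = 0.6284 μSv/h
B: 234 × (1.70/17.0)² = 2.340 μSv/h
C: 111 × (1.40/3.16)² = 21.79 μSv/h
Total = 0.6284 + 2.340 + 21.79 = 24.76 μSv/h.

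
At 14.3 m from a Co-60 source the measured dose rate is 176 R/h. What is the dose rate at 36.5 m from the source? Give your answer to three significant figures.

Intensity scales as (d₁/d₂)², so scaling from 14.3 m to 36.5 m:
(14.3/36.5)² = 0.1535, so 176 × 0.1535 = 27.02 R/h.

27.0 R/h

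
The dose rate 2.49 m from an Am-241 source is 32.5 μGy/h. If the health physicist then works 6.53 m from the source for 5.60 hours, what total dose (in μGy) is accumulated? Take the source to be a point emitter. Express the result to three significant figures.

26.5 μGy

Intensity scales as (d₁/d₂)², so rate at 6.53 m:
(2.49/6.53)² = 0.1454, so 32.5 × 0.1454 = 4.726 μGy/h.
Dose = rate × time = 4.726 μGy/h × 5.600 h = 26.47 μGy.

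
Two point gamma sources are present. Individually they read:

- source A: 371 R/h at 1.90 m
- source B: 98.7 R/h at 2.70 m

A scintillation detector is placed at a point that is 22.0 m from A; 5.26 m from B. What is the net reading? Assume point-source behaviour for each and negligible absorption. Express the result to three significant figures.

Each source contributes Iᵢ·(dᵢ/rᵢ)²; contributions add.
A: 371 × (1.90/22.0)² = 2.767 R/h
B: 98.7 × (2.70/5.26)² = 26.01 R/h
Total = 2.767 + 26.01 = 28.78 R/h.

28.8 R/h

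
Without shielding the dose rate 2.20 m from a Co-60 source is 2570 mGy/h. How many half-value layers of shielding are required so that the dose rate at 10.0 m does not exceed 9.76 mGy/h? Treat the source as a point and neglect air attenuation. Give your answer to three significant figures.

3.67 half-value layers

At 10.0 m, distance alone gives 2570 × (2.20/10.0)² = 2570 × 0.04840 = 124.4 mGy/h.
Further attenuation needed: 124.4/9.76 = 12.75.
n = log₂(12.75) = 3.672 half-value layers.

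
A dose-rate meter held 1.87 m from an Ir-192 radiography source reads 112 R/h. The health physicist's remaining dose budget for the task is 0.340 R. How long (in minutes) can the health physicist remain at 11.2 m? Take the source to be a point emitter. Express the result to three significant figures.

6.53 min

Intensity scales as (d₁/d₂)², so rate at 11.2 m:
(1.87/11.2)² = 0.02788, so 112 × 0.02788 = 3.123 R/h.
Stay time = 0.340 R ÷ 3.123 R/h = 0.1089 h = 6.534 min.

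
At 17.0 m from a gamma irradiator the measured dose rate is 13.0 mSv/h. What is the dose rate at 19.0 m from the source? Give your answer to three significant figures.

Since intensity falls as 1/r², scaling from 17.0 m to 19.0 m:
(17.0/19.0)² = 0.8006, so 13.0 × 0.8006 = 10.41 mSv/h.

10.4 mSv/h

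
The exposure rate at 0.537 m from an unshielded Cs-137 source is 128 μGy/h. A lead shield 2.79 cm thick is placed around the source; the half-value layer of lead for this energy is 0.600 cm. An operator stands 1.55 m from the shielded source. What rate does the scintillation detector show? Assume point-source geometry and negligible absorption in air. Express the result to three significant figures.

0.612 μGy/h

Distance alone: 128 × (0.537/1.55)² = 128 × 0.1200 = 15.36 μGy/h.
Shield: 2.79/0.600 = 4.650 half-value layers → attenuation 2^(−4.650) = 0.03983.
Combined: 15.36 × 0.03983 = 0.6118 μGy/h.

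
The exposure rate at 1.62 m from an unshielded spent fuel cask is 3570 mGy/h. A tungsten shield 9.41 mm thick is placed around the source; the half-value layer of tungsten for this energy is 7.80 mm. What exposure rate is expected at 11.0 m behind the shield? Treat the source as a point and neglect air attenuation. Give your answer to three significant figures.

Distance alone: 3570 × (1.62/11.0)² = 3570 × 0.02169 = 77.43 mGy/h.
Shield: 9.41/7.80 = 1.206 half-value layers → attenuation 2^(−1.206) = 0.4335.
Combined: 77.43 × 0.4335 = 33.57 mGy/h.

33.6 mGy/h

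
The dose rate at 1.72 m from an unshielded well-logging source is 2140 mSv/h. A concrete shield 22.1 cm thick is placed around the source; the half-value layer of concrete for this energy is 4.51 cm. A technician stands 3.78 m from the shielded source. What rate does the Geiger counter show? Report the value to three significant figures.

Distance alone: 2140 × (1.72/3.78)² = 2140 × 0.2070 = 443.0 mSv/h.
Shield: 22.1/4.51 = 4.900 half-value layers → attenuation 2^(−4.900) = 0.03349.
Combined: 443.0 × 0.03349 = 14.84 mSv/h.

14.8 mSv/h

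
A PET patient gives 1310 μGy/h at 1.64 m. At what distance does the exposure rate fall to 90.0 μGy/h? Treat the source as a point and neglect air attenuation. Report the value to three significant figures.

6.26 m

Using I₁d₁² = I₂d₂², d₂ = d₁·√(I₁/I₂).
I₁/I₂ = 1310/90.0 = 14.56, so d₂ = 1.64 × √14.56 = 6.258 m.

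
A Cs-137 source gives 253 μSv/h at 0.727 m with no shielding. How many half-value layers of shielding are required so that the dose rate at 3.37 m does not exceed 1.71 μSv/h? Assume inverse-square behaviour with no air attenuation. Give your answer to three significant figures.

At 3.37 m, distance alone gives 253 × (0.727/3.37)² = 253 × 0.04654 = 11.77 μSv/h.
Further attenuation needed: 11.77/1.71 = 6.883.
n = log₂(6.883) = 2.783 half-value layers.

2.78 half-value layers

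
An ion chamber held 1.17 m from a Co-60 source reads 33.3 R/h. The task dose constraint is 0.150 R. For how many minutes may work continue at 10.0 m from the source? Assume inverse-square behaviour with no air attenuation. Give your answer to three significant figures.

19.7 min

Applying the 1/r² law, rate at 10.0 m:
33.3 × (1.17/10.0)² = 33.3 × 0.01369 = 0.4559 R/h.
Stay time = 0.150 R ÷ 0.4559 R/h = 0.3290 h = 19.74 min.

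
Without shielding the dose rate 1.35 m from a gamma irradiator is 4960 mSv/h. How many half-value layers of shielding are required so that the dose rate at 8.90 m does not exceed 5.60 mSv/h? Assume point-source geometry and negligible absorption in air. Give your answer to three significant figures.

4.35 half-value layers

At 8.90 m, distance alone gives 4960 × (1.35/8.90)² = 4960 × 0.02301 = 114.1 mSv/h.
Further attenuation needed: 114.1/5.60 = 20.38.
n = log₂(20.38) = 4.349 half-value layers.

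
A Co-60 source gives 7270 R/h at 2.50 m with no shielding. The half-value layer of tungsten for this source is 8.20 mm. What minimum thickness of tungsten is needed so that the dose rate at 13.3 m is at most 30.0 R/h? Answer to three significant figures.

At 13.3 m, distance alone gives 7270 × (2.50/13.3)² = 7270 × 0.03533 = 256.8 R/h.
Further attenuation needed: 256.8/30.0 = 8.560.
n = log₂(8.560) = 3.098 half-value layers.
Thickness = 3.098 × 8.20 mm = 25.40 mm.

25.4 mm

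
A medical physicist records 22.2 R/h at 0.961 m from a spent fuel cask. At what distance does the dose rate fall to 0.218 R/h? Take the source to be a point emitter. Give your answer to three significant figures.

Using I₁d₁² = I₂d₂², d₂ = d₁·√(I₁/I₂).
I₁/I₂ = 22.2/0.218 = 101.8, so d₂ = 0.961 × √101.8 = 9.696 m.

9.70 m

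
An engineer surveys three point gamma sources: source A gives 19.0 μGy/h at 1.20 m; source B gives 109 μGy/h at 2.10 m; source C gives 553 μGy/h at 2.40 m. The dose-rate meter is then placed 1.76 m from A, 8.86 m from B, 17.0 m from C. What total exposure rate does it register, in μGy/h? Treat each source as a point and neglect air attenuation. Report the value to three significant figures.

26.0 μGy/h

Each source contributes Iᵢ·(dᵢ/rᵢ)²; contributions add.
A: 19.0 × (1.20/1.76)² = 8.833 μGy/h
B: 109 × (2.10/8.86)² = 6.123 μGy/h
C: 553 × (2.40/17.0)² = 11.02 μGy/h
Total = 8.833 + 6.123 + 11.02 = 25.98 μGy/h.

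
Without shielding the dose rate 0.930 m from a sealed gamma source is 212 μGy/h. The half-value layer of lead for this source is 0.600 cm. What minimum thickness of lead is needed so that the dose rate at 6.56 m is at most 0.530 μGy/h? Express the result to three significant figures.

At 6.56 m, distance alone gives 212 × (0.930/6.56)² = 212 × 0.02010 = 4.261 μGy/h.
Further attenuation needed: 4.261/0.530 = 8.040.
n = log₂(8.040) = 3.007 half-value layers.
Thickness = 3.007 × 0.600 cm = 1.804 cm.

1.80 cm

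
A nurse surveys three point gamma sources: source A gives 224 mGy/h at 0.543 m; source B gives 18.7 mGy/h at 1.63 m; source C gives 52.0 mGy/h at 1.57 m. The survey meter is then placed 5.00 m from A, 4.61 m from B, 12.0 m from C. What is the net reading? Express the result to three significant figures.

5.87 mGy/h

Each source contributes Iᵢ·(dᵢ/rᵢ)²; contributions add.
A: 224 × (0.543/5.00)² = 2.642 mGy/h
B: 18.7 × (1.63/4.61)² = 2.338 mGy/h
C: 52.0 × (1.57/12.0)² = 0.8901 mGy/h
Total = 2.642 + 2.338 + 0.8901 = 5.870 mGy/h.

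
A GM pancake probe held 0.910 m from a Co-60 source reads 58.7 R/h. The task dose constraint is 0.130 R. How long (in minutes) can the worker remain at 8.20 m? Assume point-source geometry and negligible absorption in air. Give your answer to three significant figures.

10.8 min

Intensity scales as (d₁/d₂)², so rate at 8.20 m:
58.7 × (0.910/8.20)² = 58.7 × 0.01232 = 0.7232 R/h.
Stay time = 0.130 R ÷ 0.7232 R/h = 0.1798 h = 10.79 min.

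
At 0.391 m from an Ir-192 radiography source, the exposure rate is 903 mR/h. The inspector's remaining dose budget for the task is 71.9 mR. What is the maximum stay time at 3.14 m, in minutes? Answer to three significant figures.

308 min

Applying the 1/r² law, rate at 3.14 m:
(0.391/3.14)² = 0.01551, so 903 × 0.01551 = 14.01 mR/h.
Stay time = 71.9 mR ÷ 14.01 mR/h = 5.132 h = 307.9 min.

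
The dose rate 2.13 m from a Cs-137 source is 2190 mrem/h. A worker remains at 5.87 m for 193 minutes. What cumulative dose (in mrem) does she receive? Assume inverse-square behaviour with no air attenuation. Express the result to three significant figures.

928 mrem

Intensity scales as (d₁/d₂)², so rate at 5.87 m:
(2.13/5.87)² = 0.1317, so 2190 × 0.1317 = 288.4 mrem/h.
Dose = rate × time = 288.4 mrem/h × 3.217 h = 927.8 mrem.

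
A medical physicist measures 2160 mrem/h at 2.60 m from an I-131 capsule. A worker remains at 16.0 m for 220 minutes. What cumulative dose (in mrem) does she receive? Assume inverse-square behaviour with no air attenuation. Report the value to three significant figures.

By the inverse-square law, rate at 16.0 m:
2160 × (2.60/16.0)² = 2160 × 0.02641 = 57.05 mrem/h.
Dose = rate × time = 57.05 mrem/h × 3.667 h = 209.2 mrem.

209 mrem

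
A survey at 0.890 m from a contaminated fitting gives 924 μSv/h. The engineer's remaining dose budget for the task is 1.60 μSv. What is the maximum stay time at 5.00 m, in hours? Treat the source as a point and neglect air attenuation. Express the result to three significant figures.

Intensity scales as (d₁/d₂)², so rate at 5.00 m:
(0.890/5.00)² = 0.03168, so 924 × 0.03168 = 29.27 μSv/h.
Stay time = 1.60 μSv ÷ 29.27 μSv/h = 0.05466 h.

0.0547 h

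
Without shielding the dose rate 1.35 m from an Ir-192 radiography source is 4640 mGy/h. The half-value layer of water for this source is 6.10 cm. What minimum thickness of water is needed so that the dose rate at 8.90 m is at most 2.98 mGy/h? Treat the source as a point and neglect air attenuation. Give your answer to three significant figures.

31.5 cm

At 8.90 m, distance alone gives 4640 × (1.35/8.90)² = 4640 × 0.02301 = 106.8 mGy/h.
Further attenuation needed: 106.8/2.98 = 35.84.
n = log₂(35.84) = 5.163 half-value layers.
Thickness = 5.163 × 6.10 cm = 31.49 cm.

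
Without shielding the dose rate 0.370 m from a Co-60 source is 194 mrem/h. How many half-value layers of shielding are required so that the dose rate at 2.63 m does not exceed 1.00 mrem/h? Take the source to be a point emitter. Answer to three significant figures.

At 2.63 m, distance alone gives 194 × (0.370/2.63)² = 194 × 0.01979 = 3.839 mrem/h.
Further attenuation needed: 3.839/1.00 = 3.839.
n = log₂(3.839) = 1.941 half-value layers.

1.94 half-value layers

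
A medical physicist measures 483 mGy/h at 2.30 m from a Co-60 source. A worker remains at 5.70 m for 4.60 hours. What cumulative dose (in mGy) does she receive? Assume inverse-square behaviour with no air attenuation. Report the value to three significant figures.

362 mGy

By the inverse-square law, rate at 5.70 m:
483 × (2.30/5.70)² = 483 × 0.1628 = 78.63 mGy/h.
Dose = rate × time = 78.63 mGy/h × 4.600 h = 361.7 mGy.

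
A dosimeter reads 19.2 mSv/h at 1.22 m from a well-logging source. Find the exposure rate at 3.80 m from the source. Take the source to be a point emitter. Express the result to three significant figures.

Applying the 1/r² law, the rate at 3.80 m is
(1.22/3.80)² = 0.1031, so 19.2 × 0.1031 = 1.980 mSv/h.

1.98 mSv/h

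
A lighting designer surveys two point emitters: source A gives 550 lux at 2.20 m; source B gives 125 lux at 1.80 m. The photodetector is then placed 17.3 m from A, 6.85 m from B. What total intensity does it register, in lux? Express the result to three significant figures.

Each source contributes Iᵢ·(dᵢ/rᵢ)²; contributions add.
A: 550 × (2.20/17.3)² = 8.894 lux
B: 125 × (1.80/6.85)² = 8.631 lux
Total = 8.894 + 8.631 = 17.52 lux.

17.5 lux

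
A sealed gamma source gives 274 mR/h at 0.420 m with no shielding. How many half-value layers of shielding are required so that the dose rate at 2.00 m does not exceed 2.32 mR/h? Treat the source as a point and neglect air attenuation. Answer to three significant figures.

2.38 half-value layers

At 2.00 m, distance alone gives 274 × (0.420/2.00)² = 274 × 0.04410 = 12.08 mR/h.
Further attenuation needed: 12.08/2.32 = 5.207.
n = log₂(5.207) = 2.380 half-value layers.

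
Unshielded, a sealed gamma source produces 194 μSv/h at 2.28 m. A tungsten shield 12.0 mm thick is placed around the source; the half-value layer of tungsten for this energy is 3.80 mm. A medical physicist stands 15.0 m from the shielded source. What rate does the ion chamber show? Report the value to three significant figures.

Distance alone: 194 × (2.28/15.0)² = 194 × 0.02310 = 4.481 μSv/h.
Shield: 12.0/3.80 = 3.158 half-value layers → attenuation 2^(−3.158) = 0.1120.
Combined: 4.481 × 0.1120 = 0.5019 μSv/h.

0.502 μSv/h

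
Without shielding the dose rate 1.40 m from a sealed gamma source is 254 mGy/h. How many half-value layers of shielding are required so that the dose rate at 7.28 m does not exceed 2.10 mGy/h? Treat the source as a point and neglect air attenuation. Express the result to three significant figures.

At 7.28 m, distance alone gives 254 × (1.40/7.28)² = 254 × 0.03698 = 9.393 mGy/h.
Further attenuation needed: 9.393/2.10 = 4.473.
n = log₂(4.473) = 2.161 half-value layers.

2.16 half-value layers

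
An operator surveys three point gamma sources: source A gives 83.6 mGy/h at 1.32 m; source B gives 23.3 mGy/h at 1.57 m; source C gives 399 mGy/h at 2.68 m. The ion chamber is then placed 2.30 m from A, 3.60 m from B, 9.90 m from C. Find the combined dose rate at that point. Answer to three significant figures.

By superposition, sum each source's inverse-square contribution:
A: 83.6 × (1.32/2.30)² = 27.54 mGy/h
B: 23.3 × (1.57/3.60)² = 4.431 mGy/h
C: 399 × (2.68/9.90)² = 29.24 mGy/h
Total = 27.54 + 4.431 + 29.24 = 61.21 mGy/h.

61.2 mGy/h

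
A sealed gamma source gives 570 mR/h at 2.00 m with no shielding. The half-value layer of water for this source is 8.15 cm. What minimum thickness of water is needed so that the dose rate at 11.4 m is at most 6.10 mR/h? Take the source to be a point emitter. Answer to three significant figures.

12.4 cm

At 11.4 m, distance alone gives 570 × (2.00/11.4)² = 570 × 0.03078 = 17.54 mR/h.
Further attenuation needed: 17.54/6.10 = 2.875.
n = log₂(2.875) = 1.524 half-value layers.
Thickness = 1.524 × 8.15 cm = 12.42 cm.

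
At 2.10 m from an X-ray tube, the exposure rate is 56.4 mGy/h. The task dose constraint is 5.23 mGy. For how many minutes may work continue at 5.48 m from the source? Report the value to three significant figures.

Intensity scales as (d₁/d₂)², so rate at 5.48 m:
(2.10/5.48)² = 0.1469, so 56.4 × 0.1469 = 8.285 mGy/h.
Stay time = 5.23 mGy ÷ 8.285 mGy/h = 0.6313 h = 37.88 min.

37.9 min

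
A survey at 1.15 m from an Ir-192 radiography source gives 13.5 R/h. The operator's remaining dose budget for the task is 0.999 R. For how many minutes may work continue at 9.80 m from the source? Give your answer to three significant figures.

Using I₁d₁² = I₂d₂², rate at 9.80 m:
(1.15/9.80)² = 0.01377, so 13.5 × 0.01377 = 0.1859 R/h.
Stay time = 0.999 R ÷ 0.1859 R/h = 5.374 h = 322.4 min.

322 min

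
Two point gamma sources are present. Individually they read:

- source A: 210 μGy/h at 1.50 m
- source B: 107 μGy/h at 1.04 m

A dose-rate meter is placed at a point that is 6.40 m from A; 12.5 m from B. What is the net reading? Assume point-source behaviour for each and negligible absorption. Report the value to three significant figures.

12.3 μGy/h

Each source contributes Iᵢ·(dᵢ/rᵢ)²; contributions add.
A: 210 × (1.50/6.40)² = 11.54 μGy/h
B: 107 × (1.04/12.5)² = 0.7407 μGy/h
Total = 11.54 + 0.7407 = 12.28 μGy/h.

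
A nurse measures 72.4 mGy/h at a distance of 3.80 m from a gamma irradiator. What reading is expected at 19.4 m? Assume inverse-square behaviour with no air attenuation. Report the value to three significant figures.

2.78 mGy/h

Applying the 1/r² law, the rate at 19.4 m is
72.4 × (3.80/19.4)² = 72.4 × 0.03837 = 2.778 mGy/h.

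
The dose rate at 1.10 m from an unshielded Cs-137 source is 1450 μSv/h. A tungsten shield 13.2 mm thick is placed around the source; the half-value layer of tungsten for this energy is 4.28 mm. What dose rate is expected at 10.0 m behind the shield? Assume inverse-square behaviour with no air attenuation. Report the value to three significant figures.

2.07 μSv/h

Distance alone: (1.10/10.0)² = 0.01210, so 1450 × 0.01210 = 17.54 μSv/h.
Shield: 13.2/4.28 = 3.084 half-value layers → attenuation 2^(−3.084) = 0.1179.
Combined: 17.54 × 0.1179 = 2.068 μSv/h.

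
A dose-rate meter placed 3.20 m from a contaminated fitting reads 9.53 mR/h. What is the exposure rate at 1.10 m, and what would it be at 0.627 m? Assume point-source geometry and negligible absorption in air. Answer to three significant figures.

Using I₁d₁² = I₂d₂²,
At 1.10 m: 9.53 × (3.20/1.10)² = 9.53 × 8.463 = 80.65 mR/h
At 0.627 m: 80.65 × (1.10/0.627)² = 80.65 × 3.078 = 248.2 mR/h.

80.7 mR/h; 248 mR/h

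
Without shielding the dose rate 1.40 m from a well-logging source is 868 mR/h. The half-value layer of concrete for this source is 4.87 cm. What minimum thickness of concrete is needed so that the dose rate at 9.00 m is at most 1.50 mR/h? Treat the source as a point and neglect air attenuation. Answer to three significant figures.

At 9.00 m, distance alone gives 868 × (1.40/9.00)² = 868 × 0.02420 = 21.01 mR/h.
Further attenuation needed: 21.01/1.50 = 14.01.
n = log₂(14.01) = 3.808 half-value layers.
Thickness = 3.808 × 4.87 cm = 18.54 cm.

18.5 cm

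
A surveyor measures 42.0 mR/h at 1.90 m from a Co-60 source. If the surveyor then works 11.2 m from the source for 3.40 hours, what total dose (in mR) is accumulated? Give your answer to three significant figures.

Using I₁d₁² = I₂d₂², rate at 11.2 m:
(1.90/11.2)² = 0.02878, so 42.0 × 0.02878 = 1.209 mR/h.
Dose = rate × time = 1.209 mR/h × 3.400 h = 4.111 mR.

4.11 mR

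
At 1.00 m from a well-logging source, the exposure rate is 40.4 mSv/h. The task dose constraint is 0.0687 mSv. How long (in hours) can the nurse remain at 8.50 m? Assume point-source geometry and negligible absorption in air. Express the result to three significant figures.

0.123 h

Using I₁d₁² = I₂d₂², rate at 8.50 m:
40.4 × (1.00/8.50)² = 40.4 × 0.01384 = 0.5591 mSv/h.
Stay time = 0.0687 mSv ÷ 0.5591 mSv/h = 0.1229 h.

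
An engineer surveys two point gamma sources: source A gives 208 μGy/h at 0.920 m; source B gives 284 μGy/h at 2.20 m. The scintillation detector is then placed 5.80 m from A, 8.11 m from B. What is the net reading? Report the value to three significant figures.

By superposition, sum each source's inverse-square contribution:
A: 208 × (0.920/5.80)² = 5.233 μGy/h
B: 284 × (2.20/8.11)² = 20.90 μGy/h
Total = 5.233 + 20.90 = 26.13 μGy/h.

26.1 μGy/h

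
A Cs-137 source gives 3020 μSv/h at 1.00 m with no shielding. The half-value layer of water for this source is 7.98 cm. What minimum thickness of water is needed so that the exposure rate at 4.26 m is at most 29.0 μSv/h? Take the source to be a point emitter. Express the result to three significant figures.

20.1 cm

At 4.26 m, distance alone gives (1.00/4.26)² = 0.05510, so 3020 × 0.05510 = 166.4 μSv/h.
Further attenuation needed: 166.4/29.0 = 5.738.
n = log₂(5.738) = 2.521 half-value layers.
Thickness = 2.521 × 7.98 cm = 20.12 cm.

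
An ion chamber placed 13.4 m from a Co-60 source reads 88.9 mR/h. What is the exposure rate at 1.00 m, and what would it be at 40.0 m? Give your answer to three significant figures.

Using I₁d₁² = I₂d₂²,
At 1.00 m: 88.9 × (13.4/1.00)² = 88.9 × 179.6 = 15970 mR/h
At 40.0 m: 15970 × (1.00/40.0)² = 15970 × 0.0006250 = 9.981 mR/h.

16000 mR/h; 9.98 mR/h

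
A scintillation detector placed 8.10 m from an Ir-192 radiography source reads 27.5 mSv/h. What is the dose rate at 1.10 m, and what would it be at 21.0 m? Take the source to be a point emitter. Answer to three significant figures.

1490 mSv/h; 4.09 mSv/h

Intensity scales as (d₁/d₂)², so
At 1.10 m: 27.5 × (8.10/1.10)² = 27.5 × 54.22 = 1491 mSv/h
At 21.0 m: 1491 × (1.10/21.0)² = 1491 × 0.002744 = 4.091 mSv/h.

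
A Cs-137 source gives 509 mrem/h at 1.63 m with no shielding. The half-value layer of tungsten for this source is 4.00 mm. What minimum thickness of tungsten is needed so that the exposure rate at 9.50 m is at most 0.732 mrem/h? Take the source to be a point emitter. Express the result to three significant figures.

At 9.50 m, distance alone gives (1.63/9.50)² = 0.02944, so 509 × 0.02944 = 14.98 mrem/h.
Further attenuation needed: 14.98/0.732 = 20.46.
n = log₂(20.46) = 4.355 half-value layers.
Thickness = 4.355 × 4.00 mm = 17.42 mm.

17.4 mm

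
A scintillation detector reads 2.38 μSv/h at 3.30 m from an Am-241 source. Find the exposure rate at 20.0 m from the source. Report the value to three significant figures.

0.0648 μSv/h

Using I₁d₁² = I₂d₂², the rate at 20.0 m is
2.38 × (3.30/20.0)² = 2.38 × 0.02722 = 0.06478 μSv/h.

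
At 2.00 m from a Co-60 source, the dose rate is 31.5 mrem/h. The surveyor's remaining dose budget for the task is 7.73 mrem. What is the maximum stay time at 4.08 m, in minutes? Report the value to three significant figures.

61.3 min

Intensity scales as (d₁/d₂)², so rate at 4.08 m:
31.5 × (2.00/4.08)² = 31.5 × 0.2403 = 7.569 mrem/h.
Stay time = 7.73 mrem ÷ 7.569 mrem/h = 1.021 h = 61.26 min.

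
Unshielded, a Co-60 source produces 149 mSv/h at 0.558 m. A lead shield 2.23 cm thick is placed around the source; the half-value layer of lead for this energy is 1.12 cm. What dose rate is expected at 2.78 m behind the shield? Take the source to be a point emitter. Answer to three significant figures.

Distance alone: 149 × (0.558/2.78)² = 149 × 0.04029 = 6.003 mSv/h.
Shield: 2.23/1.12 = 1.991 half-value layers → attenuation 2^(−1.991) = 0.2516.
Combined: 6.003 × 0.2516 = 1.510 mSv/h.

1.51 mSv/h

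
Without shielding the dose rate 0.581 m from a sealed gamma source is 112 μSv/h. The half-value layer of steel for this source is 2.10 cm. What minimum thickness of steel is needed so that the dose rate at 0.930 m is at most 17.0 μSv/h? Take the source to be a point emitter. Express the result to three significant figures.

2.86 cm

At 0.930 m, distance alone gives 112 × (0.581/0.930)² = 112 × 0.3903 = 43.71 μSv/h.
Further attenuation needed: 43.71/17.0 = 2.571.
n = log₂(2.571) = 1.362 half-value layers.
Thickness = 1.362 × 2.10 cm = 2.860 cm.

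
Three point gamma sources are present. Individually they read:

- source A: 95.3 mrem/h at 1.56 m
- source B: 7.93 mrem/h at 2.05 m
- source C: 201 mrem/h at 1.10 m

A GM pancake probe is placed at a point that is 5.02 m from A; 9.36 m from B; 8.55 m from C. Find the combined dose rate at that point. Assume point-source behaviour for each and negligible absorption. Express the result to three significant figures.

By superposition, sum each source's inverse-square contribution:
A: 95.3 × (1.56/5.02)² = 9.203 mrem/h
B: 7.93 × (2.05/9.36)² = 0.3804 mrem/h
C: 201 × (1.10/8.55)² = 3.327 mrem/h
Total = 9.203 + 0.3804 + 3.327 = 12.91 mrem/h.

12.9 mrem/h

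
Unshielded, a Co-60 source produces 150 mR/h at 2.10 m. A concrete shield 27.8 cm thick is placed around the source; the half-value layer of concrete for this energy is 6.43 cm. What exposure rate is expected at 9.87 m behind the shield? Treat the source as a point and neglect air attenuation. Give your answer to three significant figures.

Distance alone: (2.10/9.87)² = 0.04527, so 150 × 0.04527 = 6.790 mR/h.
Shield: 27.8/6.43 = 4.323 half-value layers → attenuation 2^(−4.323) = 0.04996.
Combined: 6.790 × 0.04996 = 0.3392 mR/h.

0.339 mR/h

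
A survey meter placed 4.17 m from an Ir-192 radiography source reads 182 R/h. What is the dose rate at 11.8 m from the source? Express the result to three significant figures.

22.7 R/h

Using I₁d₁² = I₂d₂², scaling from 4.17 m to 11.8 m:
(4.17/11.8)² = 0.1249, so 182 × 0.1249 = 22.73 R/h.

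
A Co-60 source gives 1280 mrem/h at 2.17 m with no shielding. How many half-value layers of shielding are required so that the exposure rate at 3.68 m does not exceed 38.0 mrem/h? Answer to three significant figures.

3.55 half-value layers

At 3.68 m, distance alone gives (2.17/3.68)² = 0.3477, so 1280 × 0.3477 = 445.1 mrem/h.
Further attenuation needed: 445.1/38.0 = 11.71.
n = log₂(11.71) = 3.550 half-value layers.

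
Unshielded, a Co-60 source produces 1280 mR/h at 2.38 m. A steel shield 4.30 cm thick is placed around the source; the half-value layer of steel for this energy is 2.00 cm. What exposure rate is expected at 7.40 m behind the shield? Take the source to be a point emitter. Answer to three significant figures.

Distance alone: 1280 × (2.38/7.40)² = 1280 × 0.1034 = 132.4 mR/h.
Shield: 4.30/2.00 = 2.150 half-value layers → attenuation 2^(−2.150) = 0.2253.
Combined: 132.4 × 0.2253 = 29.83 mR/h.

29.8 mR/h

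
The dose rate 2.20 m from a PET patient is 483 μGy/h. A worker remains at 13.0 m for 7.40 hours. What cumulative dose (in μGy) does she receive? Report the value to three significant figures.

102 μGy

By the inverse-square law, rate at 13.0 m:
483 × (2.20/13.0)² = 483 × 0.02864 = 13.83 μGy/h.
Dose = rate × time = 13.83 μGy/h × 7.400 h = 102.3 μGy.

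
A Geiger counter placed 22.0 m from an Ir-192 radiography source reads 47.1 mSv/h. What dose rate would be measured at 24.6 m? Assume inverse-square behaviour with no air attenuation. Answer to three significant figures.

37.7 mSv/h

Intensity scales as (d₁/d₂)², so scaling from 22.0 m to 24.6 m:
(22.0/24.6)² = 0.7998, so 47.1 × 0.7998 = 37.67 mSv/h.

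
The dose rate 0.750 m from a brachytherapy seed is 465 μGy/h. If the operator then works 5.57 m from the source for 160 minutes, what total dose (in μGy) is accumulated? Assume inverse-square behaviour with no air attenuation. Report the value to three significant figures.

22.5 μGy

By the inverse-square law, rate at 5.57 m:
(0.750/5.57)² = 0.01813, so 465 × 0.01813 = 8.430 μGy/h.
Dose = rate × time = 8.430 μGy/h × 2.667 h = 22.48 μGy.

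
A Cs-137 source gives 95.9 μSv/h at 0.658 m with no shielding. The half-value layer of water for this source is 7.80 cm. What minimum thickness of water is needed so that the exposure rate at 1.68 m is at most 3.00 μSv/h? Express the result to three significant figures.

At 1.68 m, distance alone gives (0.658/1.68)² = 0.1534, so 95.9 × 0.1534 = 14.71 μSv/h.
Further attenuation needed: 14.71/3.00 = 4.903.
n = log₂(4.903) = 2.294 half-value layers.
Thickness = 2.294 × 7.80 cm = 17.89 cm.

17.9 cm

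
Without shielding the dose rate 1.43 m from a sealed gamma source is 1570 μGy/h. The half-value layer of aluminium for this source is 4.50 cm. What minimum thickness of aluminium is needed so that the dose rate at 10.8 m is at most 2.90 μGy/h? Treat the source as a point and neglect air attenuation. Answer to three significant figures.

14.6 cm

At 10.8 m, distance alone gives 1570 × (1.43/10.8)² = 1570 × 0.01753 = 27.52 μGy/h.
Further attenuation needed: 27.52/2.90 = 9.490.
n = log₂(9.490) = 3.246 half-value layers.
Thickness = 3.246 × 4.50 cm = 14.61 cm.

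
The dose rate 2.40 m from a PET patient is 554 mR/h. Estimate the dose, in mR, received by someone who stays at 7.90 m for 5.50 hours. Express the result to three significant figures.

By the inverse-square law, rate at 7.90 m:
(2.40/7.90)² = 0.09229, so 554 × 0.09229 = 51.13 mR/h.
Dose = rate × time = 51.13 mR/h × 5.500 h = 281.2 mR.

281 mR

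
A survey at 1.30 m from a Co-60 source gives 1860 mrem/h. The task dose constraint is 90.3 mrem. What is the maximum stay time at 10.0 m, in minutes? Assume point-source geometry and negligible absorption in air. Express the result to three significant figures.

172 min

Using I₁d₁² = I₂d₂², rate at 10.0 m:
(1.30/10.0)² = 0.01690, so 1860 × 0.01690 = 31.43 mrem/h.
Stay time = 90.3 mrem ÷ 31.43 mrem/h = 2.873 h = 172.4 min.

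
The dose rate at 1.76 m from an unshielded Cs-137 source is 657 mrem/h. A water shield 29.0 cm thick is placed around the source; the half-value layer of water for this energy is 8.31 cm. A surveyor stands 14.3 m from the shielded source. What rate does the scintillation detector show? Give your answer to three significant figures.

Distance alone: 657 × (1.76/14.3)² = 657 × 0.01515 = 9.954 mrem/h.
Shield: 29.0/8.31 = 3.490 half-value layers → attenuation 2^(−3.490) = 0.08900.
Combined: 9.954 × 0.08900 = 0.8859 mrem/h.

0.886 mrem/h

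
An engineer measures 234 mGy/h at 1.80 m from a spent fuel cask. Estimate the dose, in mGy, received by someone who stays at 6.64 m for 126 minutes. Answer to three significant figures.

36.1 mGy

Intensity scales as (d₁/d₂)², so rate at 6.64 m:
(1.80/6.64)² = 0.07349, so 234 × 0.07349 = 17.20 mGy/h.
Dose = rate × time = 17.20 mGy/h × 2.100 h = 36.12 mGy.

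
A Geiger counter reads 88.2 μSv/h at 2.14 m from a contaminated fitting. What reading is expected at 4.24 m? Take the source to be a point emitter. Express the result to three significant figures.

22.5 μSv/h

Since intensity falls as 1/r², the rate at 4.24 m is
(2.14/4.24)² = 0.2547, so 88.2 × 0.2547 = 22.46 μSv/h.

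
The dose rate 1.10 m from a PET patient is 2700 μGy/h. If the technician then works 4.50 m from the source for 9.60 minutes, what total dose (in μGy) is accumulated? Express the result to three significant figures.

25.8 μGy

Applying the 1/r² law, rate at 4.50 m:
(1.10/4.50)² = 0.05975, so 2700 × 0.05975 = 161.3 μGy/h.
Dose = rate × time = 161.3 μGy/h × 0.1600 h = 25.81 μGy.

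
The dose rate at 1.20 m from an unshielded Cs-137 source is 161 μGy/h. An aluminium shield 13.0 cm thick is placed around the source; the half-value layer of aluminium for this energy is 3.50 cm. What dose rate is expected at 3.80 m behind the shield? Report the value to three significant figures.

1.22 μGy/h

Distance alone: (1.20/3.80)² = 0.09972, so 161 × 0.09972 = 16.05 μGy/h.
Shield: 13.0/3.50 = 3.714 half-value layers → attenuation 2^(−3.714) = 0.07620.
Combined: 16.05 × 0.07620 = 1.223 μGy/h.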